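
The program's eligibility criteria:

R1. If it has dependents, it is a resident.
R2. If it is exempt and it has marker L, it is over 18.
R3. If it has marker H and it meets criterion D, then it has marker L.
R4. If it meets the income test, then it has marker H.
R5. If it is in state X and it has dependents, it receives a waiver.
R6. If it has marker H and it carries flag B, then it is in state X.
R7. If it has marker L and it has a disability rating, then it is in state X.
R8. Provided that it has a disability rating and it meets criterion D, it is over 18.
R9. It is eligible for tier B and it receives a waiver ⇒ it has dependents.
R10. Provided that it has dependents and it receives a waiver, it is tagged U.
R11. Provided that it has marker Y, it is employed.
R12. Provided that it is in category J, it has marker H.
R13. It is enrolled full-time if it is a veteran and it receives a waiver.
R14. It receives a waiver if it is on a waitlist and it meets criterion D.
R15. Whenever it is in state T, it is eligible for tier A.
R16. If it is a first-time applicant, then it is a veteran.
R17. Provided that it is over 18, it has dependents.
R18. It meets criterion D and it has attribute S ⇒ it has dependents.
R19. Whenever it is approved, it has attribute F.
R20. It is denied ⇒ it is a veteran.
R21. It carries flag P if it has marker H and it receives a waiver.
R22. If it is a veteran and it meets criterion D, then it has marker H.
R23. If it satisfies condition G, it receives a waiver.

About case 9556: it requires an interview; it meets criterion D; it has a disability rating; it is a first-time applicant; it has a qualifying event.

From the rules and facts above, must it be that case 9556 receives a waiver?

By R8 (it has a disability rating, it meets criterion D): it is over 18.
By R16 (it is a first-time applicant): it is a veteran.
By R17 (it is over 18): it has dependents.
By R22 (it is a veteran, it meets criterion D): it has marker H.
By R3 (it has marker H, it meets criterion D): it has marker L.
By R7 (it has marker L, it has a disability rating): it is in state X.
By R5 (it is in state X, it has dependents): it receives a waiver.

Yes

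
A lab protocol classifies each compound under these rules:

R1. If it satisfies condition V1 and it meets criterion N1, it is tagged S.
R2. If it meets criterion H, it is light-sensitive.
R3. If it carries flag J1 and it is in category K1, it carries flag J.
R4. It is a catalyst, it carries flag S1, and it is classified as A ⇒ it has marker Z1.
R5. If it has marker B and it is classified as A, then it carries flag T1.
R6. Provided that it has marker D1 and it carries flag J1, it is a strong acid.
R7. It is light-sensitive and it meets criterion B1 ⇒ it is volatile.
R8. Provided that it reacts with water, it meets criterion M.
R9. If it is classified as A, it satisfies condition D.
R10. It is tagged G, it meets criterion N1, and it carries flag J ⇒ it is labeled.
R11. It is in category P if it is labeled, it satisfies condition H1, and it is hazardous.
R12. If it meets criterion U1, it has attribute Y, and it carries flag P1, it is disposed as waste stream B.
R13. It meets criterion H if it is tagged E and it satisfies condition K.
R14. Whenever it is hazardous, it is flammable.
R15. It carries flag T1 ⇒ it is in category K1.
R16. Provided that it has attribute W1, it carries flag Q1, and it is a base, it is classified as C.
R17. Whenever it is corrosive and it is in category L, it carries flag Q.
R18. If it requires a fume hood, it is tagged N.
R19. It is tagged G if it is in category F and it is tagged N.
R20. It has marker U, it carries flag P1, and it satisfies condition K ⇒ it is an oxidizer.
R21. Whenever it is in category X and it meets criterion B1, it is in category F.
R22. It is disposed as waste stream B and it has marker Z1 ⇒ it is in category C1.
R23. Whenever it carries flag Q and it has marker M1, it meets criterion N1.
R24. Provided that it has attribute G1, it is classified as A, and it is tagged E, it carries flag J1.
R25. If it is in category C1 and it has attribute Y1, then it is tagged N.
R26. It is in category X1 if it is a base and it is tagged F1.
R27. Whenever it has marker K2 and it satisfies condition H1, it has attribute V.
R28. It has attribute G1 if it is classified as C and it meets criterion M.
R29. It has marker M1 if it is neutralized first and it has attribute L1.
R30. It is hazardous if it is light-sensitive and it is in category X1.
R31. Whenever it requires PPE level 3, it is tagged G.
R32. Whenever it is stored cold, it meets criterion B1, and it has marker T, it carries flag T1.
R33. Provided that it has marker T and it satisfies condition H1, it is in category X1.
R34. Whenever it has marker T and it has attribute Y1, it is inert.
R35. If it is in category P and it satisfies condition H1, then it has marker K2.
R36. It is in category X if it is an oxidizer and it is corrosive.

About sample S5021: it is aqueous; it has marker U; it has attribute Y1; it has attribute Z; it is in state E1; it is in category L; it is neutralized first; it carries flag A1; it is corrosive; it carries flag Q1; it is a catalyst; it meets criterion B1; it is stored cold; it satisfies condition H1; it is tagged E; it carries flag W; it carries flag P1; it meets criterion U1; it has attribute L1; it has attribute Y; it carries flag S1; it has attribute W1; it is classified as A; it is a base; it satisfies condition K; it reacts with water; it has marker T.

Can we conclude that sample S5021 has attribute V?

By R4 (it is a catalyst, it carries flag S1, it is classified as A): it has marker Z1.
By R8 (it reacts with water): it meets criterion M.
By R12 (it meets criterion U1, it has attribute Y, it carries flag P1): it is disposed as waste stream B.
By R13 (it is tagged E, it satisfies condition K): it meets criterion H.
By R16 (it has attribute W1, it carries flag Q1, it is a base): it is classified as C.
By R17 (it is corrosive, it is in category L): it carries flag Q.
By R20 (it has marker U, it carries flag P1, it satisfies condition K): it is an oxidizer.
By R22 (it is disposed as waste stream B, it has marker Z1): it is in category C1.
By R25 (it is in category C1, it has attribute Y1): it is tagged N.
By R28 (it is classified as C, it meets criterion M): it has attribute G1.
By R29 (it is neutralized first, it has attribute L1): it has marker M1.
By R32 (it is stored cold, it meets criterion B1, it has marker T): it carries flag T1.
By R33 (it has marker T, it satisfies condition H1): it is in category X1.
By R36 (it is an oxidizer, it is corrosive): it is in category X.
By R2 (it meets criterion H): it is light-sensitive.
By R15 (it carries flag T1): it is in category K1.
By R21 (it is in category X, it meets criterion B1): it is in category F.
By R23 (it carries flag Q, it has marker M1): it meets criterion N1.
By R24 (it has attribute G1, it is classified as A, it is tagged E): it carries flag J1.
By R30 (it is light-sensitive, it is in category X1): it is hazardous.
By R3 (it carries flag J1, it is in category K1): it carries flag J.
By R19 (it is in category F, it is tagged N): it is tagged G.
By R10 (it is tagged G, it meets criterion N1, it carries flag J): it is labeled.
By R11 (it is labeled, it satisfies condition H1, it is hazardous): it is in category P.
By R35 (it is in category P, it satisfies condition H1): it has marker K2.
By R27 (it has marker K2, it satisfies condition H1): it has attribute V.

Yes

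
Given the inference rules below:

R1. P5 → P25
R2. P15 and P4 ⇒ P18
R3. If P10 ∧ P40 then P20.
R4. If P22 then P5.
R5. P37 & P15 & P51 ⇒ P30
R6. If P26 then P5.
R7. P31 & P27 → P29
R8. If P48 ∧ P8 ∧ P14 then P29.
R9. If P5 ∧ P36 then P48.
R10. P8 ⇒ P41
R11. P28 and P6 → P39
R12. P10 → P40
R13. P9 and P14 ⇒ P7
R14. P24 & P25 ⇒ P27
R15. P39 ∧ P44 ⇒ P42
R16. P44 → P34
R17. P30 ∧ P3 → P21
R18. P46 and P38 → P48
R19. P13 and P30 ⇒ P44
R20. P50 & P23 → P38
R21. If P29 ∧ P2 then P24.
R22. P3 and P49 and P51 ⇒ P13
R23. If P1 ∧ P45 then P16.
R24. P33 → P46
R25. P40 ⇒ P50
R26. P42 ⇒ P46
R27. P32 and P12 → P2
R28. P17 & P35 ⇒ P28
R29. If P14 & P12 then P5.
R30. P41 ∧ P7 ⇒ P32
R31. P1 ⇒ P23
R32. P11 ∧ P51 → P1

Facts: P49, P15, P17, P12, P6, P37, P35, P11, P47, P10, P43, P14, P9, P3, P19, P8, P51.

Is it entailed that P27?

Yes

P30  (by R5: P37, P15, P51)
P41  (by R10: P8)
P40  (by R12: P10)
P7  (by R13: P9, P14)
P13  (by R22: P3, P49, P51)
P50  (by R25: P40)
P28  (by R28: P17, P35)
P5  (by R29: P14, P12)
P32  (by R30: P41, P7)
P1  (by R32: P11, P51)
P25  (by R1: P5)
P39  (by R11: P28, P6)
P44  (by R19: P13, P30)
P2  (by R27: P32, P12)
P23  (by R31: P1)
P42  (by R15: P39, P44)
P38  (by R20: P50, P23)
P46  (by R26: P42)
P48  (by R18: P46, P38)
P29  (by R8: P48, P8, P14)
P24  (by R21: P29, P2)
P27  (by R14: P24, P25)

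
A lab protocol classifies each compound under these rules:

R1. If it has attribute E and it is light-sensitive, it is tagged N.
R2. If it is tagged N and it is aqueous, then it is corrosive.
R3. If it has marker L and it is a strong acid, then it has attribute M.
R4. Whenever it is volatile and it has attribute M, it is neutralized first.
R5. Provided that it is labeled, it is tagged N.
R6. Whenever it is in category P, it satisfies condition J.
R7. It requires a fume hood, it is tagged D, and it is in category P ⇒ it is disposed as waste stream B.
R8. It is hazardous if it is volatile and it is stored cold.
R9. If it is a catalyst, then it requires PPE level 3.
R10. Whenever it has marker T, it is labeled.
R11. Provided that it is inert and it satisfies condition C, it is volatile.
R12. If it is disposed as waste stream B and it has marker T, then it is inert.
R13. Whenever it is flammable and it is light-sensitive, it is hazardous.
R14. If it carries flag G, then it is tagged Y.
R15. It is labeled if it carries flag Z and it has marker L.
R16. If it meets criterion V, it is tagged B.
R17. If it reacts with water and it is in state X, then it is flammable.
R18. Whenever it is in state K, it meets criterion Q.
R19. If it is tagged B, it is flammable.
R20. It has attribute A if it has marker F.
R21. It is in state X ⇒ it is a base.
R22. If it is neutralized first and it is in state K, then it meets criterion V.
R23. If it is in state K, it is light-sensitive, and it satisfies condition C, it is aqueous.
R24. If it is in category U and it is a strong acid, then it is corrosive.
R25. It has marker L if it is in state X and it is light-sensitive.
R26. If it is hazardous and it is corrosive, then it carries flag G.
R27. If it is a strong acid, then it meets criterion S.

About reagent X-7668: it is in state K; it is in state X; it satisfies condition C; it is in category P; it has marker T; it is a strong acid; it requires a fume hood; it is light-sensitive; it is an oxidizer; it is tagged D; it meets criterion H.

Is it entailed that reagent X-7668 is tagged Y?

Yes

By R7 (it requires a fume hood, it is tagged D, it is in category P): it is disposed as waste stream B.
By R10 (it has marker T): it is labeled.
By R12 (it is disposed as waste stream B, it has marker T): it is inert.
By R23 (it is in state K, it is light-sensitive, it satisfies condition C): it is aqueous.
By R25 (it is in state X, it is light-sensitive): it has marker L.
By R3 (it has marker L, it is a strong acid): it has attribute M.
By R5 (it is labeled): it is tagged N.
By R11 (it is inert, it satisfies condition C): it is volatile.
By R2 (it is tagged N, it is aqueous): it is corrosive.
By R4 (it is volatile, it has attribute M): it is neutralized first.
By R22 (it is neutralized first, it is in state K): it meets criterion V.
By R16 (it meets criterion V): it is tagged B.
By R19 (it is tagged B): it is flammable.
By R13 (it is flammable, it is light-sensitive): it is hazardous.
By R26 (it is hazardous, it is corrosive): it carries flag G.
By R14 (it carries flag G): it is tagged Y.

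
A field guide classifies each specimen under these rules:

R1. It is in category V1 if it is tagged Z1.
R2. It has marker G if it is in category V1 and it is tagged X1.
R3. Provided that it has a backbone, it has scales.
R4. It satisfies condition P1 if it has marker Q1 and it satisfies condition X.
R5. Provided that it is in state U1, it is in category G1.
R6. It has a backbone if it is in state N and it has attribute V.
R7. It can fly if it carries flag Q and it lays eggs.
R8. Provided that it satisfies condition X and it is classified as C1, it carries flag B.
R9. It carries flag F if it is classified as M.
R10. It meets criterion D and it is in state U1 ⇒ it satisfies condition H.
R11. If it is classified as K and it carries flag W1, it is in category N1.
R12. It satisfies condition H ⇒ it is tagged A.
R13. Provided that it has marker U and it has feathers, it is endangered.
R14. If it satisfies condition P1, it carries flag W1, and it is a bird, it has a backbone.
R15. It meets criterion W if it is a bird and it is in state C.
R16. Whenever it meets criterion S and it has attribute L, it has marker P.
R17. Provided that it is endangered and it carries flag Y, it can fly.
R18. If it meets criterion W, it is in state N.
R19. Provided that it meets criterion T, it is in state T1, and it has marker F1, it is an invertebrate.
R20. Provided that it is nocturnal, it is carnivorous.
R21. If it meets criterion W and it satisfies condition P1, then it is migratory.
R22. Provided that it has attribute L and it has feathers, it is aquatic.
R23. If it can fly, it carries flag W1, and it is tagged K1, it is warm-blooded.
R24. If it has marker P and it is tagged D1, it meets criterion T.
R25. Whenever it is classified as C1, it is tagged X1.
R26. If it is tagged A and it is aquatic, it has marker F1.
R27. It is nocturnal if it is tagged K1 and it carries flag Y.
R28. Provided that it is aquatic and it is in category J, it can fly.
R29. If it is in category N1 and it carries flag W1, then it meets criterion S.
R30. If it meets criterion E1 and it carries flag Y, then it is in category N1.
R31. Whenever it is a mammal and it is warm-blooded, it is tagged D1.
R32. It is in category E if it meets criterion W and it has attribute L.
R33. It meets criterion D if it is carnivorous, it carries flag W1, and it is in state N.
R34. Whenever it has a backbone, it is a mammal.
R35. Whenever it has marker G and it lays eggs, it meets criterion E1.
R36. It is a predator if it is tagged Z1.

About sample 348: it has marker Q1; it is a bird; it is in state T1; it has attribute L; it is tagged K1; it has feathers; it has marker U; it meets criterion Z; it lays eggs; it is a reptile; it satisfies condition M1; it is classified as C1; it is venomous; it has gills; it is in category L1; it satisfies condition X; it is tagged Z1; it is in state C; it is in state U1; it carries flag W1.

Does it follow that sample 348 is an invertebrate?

Forward chaining from the given facts derives: is in category V1, satisfies condition P1, is in category G1, carries flag B, is endangered, has a backbone, meets criterion W, is in state N, is migratory, is aquatic, is tagged X1, is in category E, is a mammal, is a predator, has marker G, has scales, meets criterion E1.
The only rule concluding "it is an invertebrate" is R19, which needs "it meets criterion T"; that is never established.

No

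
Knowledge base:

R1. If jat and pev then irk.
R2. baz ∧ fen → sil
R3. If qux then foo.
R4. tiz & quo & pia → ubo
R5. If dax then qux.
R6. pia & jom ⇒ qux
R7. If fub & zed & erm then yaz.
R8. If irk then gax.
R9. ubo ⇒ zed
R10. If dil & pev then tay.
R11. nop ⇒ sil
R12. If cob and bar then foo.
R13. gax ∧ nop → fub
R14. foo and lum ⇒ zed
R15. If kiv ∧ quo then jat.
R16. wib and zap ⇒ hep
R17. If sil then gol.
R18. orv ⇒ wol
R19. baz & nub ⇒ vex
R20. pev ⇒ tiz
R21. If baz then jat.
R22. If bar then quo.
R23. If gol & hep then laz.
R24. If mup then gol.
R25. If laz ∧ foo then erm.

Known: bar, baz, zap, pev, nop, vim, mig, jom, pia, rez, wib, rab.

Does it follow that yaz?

qux  (by R6: pia, jom)
sil  (by R11: nop)
hep  (by R16: wib, zap)
gol  (by R17: sil)
tiz  (by R20: pev)
jat  (by R21: baz)
quo  (by R22: bar)
laz  (by R23: gol, hep)
irk  (by R1: jat, pev)
foo  (by R3: qux)
ubo  (by R4: tiz, quo, pia)
gax  (by R8: irk)
zed  (by R9: ubo)
fub  (by R13: gax, nop)
erm  (by R25: laz, foo)
yaz  (by R7: fub, zed, erm)

Yes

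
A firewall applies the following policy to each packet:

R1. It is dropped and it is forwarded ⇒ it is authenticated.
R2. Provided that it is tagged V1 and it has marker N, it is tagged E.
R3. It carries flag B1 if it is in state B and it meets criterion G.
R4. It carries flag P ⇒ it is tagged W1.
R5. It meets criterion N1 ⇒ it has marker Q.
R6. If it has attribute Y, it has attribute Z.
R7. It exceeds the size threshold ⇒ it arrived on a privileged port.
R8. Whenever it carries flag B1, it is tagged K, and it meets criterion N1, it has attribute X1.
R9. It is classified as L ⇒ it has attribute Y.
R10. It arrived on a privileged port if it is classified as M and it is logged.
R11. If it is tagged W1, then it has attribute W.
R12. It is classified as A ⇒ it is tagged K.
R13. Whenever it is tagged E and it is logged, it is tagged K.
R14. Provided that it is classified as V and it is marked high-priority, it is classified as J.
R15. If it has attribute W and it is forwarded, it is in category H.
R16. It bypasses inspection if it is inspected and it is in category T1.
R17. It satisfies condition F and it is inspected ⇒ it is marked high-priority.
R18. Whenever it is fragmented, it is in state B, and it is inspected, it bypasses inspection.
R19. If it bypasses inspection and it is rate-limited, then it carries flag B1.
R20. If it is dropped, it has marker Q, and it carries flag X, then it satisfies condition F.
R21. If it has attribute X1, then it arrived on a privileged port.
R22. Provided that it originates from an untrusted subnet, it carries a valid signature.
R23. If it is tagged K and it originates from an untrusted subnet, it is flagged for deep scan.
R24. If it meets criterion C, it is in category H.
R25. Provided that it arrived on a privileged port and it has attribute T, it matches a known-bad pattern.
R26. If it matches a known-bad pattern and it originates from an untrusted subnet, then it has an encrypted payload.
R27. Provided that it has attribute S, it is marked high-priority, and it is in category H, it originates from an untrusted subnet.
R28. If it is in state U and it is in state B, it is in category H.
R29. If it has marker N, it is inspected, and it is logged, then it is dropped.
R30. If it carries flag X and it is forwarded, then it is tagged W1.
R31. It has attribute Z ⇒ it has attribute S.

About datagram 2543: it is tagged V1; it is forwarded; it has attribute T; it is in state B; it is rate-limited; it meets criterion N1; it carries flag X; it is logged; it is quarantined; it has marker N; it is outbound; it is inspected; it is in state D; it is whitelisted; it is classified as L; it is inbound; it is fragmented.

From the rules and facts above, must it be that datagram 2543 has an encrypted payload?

By R2 (it is tagged V1, it has marker N): it is tagged E.
By R5 (it meets criterion N1): it has marker Q.
By R9 (it is classified as L): it has attribute Y.
By R13 (it is tagged E, it is logged): it is tagged K.
By R18 (it is fragmented, it is in state B, it is inspected): it bypasses inspection.
By R19 (it bypasses inspection, it is rate-limited): it carries flag B1.
By R29 (it has marker N, it is inspected, it is logged): it is dropped.
By R30 (it carries flag X, it is forwarded): it is tagged W1.
By R6 (it has attribute Y): it has attribute Z.
By R8 (it carries flag B1, it is tagged K, it meets criterion N1): it has attribute X1.
By R11 (it is tagged W1): it has attribute W.
By R15 (it has attribute W, it is forwarded): it is in category H.
By R20 (it is dropped, it has marker Q, it carries flag X): it satisfies condition F.
By R21 (it has attribute X1): it arrived on a privileged port.
By R25 (it arrived on a privileged port, it has attribute T): it matches a known-bad pattern.
By R31 (it has attribute Z): it has attribute S.
By R17 (it satisfies condition F, it is inspected): it is marked high-priority.
By R27 (it has attribute S, it is marked high-priority, it is in category H): it originates from an untrusted subnet.
By R26 (it matches a known-bad pattern, it originates from an untrusted subnet): it has an encrypted payload.

Yes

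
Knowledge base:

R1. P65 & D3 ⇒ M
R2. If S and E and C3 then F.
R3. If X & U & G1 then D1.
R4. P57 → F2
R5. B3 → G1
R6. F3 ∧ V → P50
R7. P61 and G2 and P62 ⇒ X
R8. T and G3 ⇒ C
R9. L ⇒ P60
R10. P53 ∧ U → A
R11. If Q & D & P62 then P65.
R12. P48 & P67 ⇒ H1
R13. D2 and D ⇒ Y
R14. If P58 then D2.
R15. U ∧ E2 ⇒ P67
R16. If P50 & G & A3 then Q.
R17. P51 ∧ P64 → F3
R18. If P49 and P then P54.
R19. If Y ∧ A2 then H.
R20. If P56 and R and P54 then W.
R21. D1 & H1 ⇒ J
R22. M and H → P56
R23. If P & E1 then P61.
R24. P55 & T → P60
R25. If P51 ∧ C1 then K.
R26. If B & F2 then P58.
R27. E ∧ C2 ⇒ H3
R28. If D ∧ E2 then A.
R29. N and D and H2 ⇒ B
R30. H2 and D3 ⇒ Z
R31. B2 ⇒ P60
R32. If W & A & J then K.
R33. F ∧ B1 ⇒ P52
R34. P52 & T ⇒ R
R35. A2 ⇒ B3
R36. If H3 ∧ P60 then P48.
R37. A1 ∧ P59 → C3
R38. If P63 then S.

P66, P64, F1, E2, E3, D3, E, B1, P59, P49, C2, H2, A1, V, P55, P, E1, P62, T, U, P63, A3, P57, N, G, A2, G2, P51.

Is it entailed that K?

No

Forward chaining from the given facts derives: F2, P67, F3, P54, P61, P60, H3, Z, B3, P48, C3, S, F, G1, P50, X, H1, Q, P52, R, D1, J.
Rules concluding K: R25 needs C1; R32 needs W — none of these are established.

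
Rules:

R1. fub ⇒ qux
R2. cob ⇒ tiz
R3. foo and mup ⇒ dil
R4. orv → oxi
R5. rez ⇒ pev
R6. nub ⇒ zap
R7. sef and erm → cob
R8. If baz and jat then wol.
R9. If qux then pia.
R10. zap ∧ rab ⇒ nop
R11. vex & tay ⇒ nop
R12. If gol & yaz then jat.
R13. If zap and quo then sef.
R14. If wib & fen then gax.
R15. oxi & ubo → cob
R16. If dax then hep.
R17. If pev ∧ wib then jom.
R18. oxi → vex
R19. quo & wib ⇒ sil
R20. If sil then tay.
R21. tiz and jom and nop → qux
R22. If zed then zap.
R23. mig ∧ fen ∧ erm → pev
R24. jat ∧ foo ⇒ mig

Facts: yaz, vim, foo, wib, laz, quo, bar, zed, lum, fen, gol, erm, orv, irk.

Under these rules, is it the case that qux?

Yes

oxi  (by R4: orv)
jat  (by R12: gol, yaz)
vex  (by R18: oxi)
sil  (by R19: quo, wib)
tay  (by R20: sil)
zap  (by R22: zed)
mig  (by R24: jat, foo)
nop  (by R11: vex, tay)
sef  (by R13: zap, quo)
pev  (by R23: mig, fen, erm)
cob  (by R7: sef, erm)
jom  (by R17: pev, wib)
tiz  (by R2: cob)
qux  (by R21: tiz, jom, nop)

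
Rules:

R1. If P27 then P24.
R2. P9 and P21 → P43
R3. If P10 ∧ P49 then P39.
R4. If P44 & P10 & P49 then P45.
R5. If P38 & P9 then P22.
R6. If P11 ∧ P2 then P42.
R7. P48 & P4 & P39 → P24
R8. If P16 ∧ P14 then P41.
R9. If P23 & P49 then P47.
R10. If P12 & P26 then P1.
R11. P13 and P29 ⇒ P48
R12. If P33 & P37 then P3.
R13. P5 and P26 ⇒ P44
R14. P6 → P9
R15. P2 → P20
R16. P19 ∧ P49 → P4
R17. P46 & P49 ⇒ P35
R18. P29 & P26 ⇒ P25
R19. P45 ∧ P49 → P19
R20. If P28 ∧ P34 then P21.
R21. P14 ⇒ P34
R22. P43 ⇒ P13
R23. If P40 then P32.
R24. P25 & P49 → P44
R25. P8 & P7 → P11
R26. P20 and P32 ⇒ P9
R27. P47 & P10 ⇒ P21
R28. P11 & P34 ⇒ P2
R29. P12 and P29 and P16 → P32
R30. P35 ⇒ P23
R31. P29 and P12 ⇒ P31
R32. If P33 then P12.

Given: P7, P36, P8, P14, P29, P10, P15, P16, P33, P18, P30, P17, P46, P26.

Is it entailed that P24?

No

Forward chaining from the given facts derives: P41, P25, P34, P11, P2, P12, P42, P1, P20, P32, P31, P9.
Rules concluding P24: R1 needs P27; R7 needs P48 — none of these are established.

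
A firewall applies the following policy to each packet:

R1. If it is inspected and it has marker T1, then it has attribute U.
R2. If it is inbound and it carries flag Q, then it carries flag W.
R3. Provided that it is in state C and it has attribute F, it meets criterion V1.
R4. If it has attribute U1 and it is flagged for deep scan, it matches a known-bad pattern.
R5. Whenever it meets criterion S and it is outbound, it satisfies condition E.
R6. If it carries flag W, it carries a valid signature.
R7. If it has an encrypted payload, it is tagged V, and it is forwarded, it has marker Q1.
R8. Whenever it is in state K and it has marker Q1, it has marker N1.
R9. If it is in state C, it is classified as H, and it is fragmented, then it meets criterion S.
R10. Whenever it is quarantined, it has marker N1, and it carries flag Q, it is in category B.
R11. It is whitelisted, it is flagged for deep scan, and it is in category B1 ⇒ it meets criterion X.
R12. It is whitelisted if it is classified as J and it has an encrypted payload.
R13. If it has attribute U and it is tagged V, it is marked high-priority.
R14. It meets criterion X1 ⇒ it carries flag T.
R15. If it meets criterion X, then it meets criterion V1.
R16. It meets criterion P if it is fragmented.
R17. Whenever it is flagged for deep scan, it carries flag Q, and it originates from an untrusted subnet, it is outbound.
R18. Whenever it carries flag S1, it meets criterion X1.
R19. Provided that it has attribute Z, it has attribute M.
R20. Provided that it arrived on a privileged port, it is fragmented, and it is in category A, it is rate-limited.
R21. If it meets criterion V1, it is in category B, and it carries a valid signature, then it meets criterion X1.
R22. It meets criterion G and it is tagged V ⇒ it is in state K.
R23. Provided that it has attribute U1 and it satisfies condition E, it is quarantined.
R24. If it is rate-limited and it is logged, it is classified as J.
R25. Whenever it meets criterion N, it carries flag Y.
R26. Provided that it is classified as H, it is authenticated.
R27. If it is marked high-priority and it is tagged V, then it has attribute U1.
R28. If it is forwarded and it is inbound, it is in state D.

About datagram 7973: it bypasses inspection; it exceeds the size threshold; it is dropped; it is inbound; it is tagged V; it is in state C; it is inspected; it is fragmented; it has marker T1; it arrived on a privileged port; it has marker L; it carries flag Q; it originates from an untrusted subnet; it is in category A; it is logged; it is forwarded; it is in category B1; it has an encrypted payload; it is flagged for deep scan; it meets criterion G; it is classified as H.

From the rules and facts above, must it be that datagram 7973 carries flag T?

Yes

By R1 (it is inspected, it has marker T1): it has attribute U.
By R2 (it is inbound, it carries flag Q): it carries flag W.
By R6 (it carries flag W): it carries a valid signature.
By R7 (it has an encrypted payload, it is tagged V, it is forwarded): it has marker Q1.
By R9 (it is in state C, it is classified as H, it is fragmented): it meets criterion S.
By R13 (it has attribute U, it is tagged V): it is marked high-priority.
By R17 (it is flagged for deep scan, it carries flag Q, it originates from an untrusted subnet): it is outbound.
By R20 (it arrived on a privileged port, it is fragmented, it is in category A): it is rate-limited.
By R22 (it meets criterion G, it is tagged V): it is in state K.
By R24 (it is rate-limited, it is logged): it is classified as J.
By R27 (it is marked high-priority, it is tagged V): it has attribute U1.
By R5 (it meets criterion S, it is outbound): it satisfies condition E.
By R8 (it is in state K, it has marker Q1): it has marker N1.
By R12 (it is classified as J, it has an encrypted payload): it is whitelisted.
By R23 (it has attribute U1, it satisfies condition E): it is quarantined.
By R10 (it is quarantined, it has marker N1, it carries flag Q): it is in category B.
By R11 (it is whitelisted, it is flagged for deep scan, it is in category B1): it meets criterion X.
By R15 (it meets criterion X): it meets criterion V1.
By R21 (it meets criterion V1, it is in category B, it carries a valid signature): it meets criterion X1.
By R14 (it meets criterion X1): it carries flag T.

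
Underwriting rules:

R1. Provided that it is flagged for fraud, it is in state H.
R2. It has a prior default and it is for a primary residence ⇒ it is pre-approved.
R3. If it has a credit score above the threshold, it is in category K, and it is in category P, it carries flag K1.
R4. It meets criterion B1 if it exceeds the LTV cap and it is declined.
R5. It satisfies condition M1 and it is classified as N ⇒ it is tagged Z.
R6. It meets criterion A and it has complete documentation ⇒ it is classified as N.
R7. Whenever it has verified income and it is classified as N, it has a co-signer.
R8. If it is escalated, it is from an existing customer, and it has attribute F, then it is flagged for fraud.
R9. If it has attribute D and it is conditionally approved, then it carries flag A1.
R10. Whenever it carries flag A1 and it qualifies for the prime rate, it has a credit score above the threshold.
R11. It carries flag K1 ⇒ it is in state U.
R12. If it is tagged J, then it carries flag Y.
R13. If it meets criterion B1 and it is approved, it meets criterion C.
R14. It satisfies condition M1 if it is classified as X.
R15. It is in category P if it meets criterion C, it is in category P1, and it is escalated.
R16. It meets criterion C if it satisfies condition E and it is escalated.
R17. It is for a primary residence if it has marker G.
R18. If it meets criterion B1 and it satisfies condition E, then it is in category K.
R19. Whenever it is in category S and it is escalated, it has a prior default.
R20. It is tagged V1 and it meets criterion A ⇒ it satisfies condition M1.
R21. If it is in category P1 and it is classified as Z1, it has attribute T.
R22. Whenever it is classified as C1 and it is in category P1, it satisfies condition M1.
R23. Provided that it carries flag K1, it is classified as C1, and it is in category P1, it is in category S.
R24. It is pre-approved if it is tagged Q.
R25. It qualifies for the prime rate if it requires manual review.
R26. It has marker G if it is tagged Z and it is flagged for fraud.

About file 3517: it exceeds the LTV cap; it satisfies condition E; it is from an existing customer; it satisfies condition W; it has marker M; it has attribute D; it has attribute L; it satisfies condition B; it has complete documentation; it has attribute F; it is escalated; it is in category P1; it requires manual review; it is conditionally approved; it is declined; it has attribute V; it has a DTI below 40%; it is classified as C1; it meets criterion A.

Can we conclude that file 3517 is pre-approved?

Yes

By R4 (it exceeds the LTV cap, it is declined): it meets criterion B1.
By R6 (it meets criterion A, it has complete documentation): it is classified as N.
By R8 (it is escalated, it is from an existing customer, it has attribute F): it is flagged for fraud.
By R9 (it has attribute D, it is conditionally approved): it carries flag A1.
By R16 (it satisfies condition E, it is escalated): it meets criterion C.
By R18 (it meets criterion B1, it satisfies condition E): it is in category K.
By R22 (it is classified as C1, it is in category P1): it satisfies condition M1.
By R25 (it requires manual review): it qualifies for the prime rate.
By R5 (it satisfies condition M1, it is classified as N): it is tagged Z.
By R10 (it carries flag A1, it qualifies for the prime rate): it has a credit score above the threshold.
By R15 (it meets criterion C, it is in category P1, it is escalated): it is in category P.
By R26 (it is tagged Z, it is flagged for fraud): it has marker G.
By R3 (it has a credit score above the threshold, it is in category K, it is in category P): it carries flag K1.
By R17 (it has marker G): it is for a primary residence.
By R23 (it carries flag K1, it is classified as C1, it is in category P1): it is in category S.
By R19 (it is in category S, it is escalated): it has a prior default.
By R2 (it has a prior default, it is for a primary residence): it is pre-approved.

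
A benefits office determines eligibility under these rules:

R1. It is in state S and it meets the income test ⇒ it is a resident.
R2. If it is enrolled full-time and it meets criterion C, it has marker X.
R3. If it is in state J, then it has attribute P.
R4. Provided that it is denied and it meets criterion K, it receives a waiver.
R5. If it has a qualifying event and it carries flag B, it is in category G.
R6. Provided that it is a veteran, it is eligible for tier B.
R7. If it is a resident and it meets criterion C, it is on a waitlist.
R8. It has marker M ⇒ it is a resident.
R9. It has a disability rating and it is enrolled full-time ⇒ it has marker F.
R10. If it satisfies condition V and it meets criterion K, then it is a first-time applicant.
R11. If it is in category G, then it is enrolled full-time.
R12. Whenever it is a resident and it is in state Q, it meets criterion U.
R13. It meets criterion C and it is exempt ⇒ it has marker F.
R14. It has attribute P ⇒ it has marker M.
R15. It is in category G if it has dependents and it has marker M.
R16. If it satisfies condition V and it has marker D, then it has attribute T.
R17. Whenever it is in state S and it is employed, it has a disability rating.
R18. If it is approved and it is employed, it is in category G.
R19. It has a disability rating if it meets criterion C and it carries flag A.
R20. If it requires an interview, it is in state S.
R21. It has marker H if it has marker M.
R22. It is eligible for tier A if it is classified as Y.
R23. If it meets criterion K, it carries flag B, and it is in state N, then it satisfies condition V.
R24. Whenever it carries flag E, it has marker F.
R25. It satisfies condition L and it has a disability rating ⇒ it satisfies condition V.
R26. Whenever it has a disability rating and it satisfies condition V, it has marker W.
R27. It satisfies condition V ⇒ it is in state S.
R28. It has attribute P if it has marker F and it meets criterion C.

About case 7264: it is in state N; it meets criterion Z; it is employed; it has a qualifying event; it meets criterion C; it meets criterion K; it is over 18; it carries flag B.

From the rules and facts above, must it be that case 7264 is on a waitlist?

Yes

By R5 (it has a qualifying event, it carries flag B): it is in category G.
By R11 (it is in category G): it is enrolled full-time.
By R23 (it meets criterion K, it carries flag B, it is in state N): it satisfies condition V.
By R27 (it satisfies condition V): it is in state S.
By R17 (it is in state S, it is employed): it has a disability rating.
By R9 (it has a disability rating, it is enrolled full-time): it has marker F.
By R28 (it has marker F, it meets criterion C): it has attribute P.
By R14 (it has attribute P): it has marker M.
By R8 (it has marker M): it is a resident.
By R7 (it is a resident, it meets criterion C): it is on a waitlist.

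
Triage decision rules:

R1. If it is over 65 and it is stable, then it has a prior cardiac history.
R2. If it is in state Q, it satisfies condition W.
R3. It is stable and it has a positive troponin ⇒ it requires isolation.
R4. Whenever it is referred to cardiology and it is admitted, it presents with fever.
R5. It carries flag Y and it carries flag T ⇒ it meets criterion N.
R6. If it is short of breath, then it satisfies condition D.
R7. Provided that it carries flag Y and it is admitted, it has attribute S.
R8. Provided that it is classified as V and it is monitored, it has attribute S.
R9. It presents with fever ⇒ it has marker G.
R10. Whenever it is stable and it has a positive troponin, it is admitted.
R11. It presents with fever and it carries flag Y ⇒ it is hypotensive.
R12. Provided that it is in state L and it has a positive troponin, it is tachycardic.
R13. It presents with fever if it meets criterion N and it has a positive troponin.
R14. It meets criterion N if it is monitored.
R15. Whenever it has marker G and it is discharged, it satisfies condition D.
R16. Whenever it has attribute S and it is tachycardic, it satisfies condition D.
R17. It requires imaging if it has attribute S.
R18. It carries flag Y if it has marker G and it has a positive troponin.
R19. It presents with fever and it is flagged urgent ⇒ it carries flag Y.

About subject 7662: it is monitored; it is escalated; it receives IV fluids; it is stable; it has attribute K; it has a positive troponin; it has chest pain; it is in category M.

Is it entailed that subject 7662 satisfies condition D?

No

Forward chaining from the given facts derives: requires isolation, is admitted, meets criterion N, presents with fever, has marker G, carries flag Y, has attribute S, is hypotensive, requires imaging.
Rules concluding "it satisfies condition D": R6 needs "it is short of breath"; R15 needs "it is discharged"; R16 needs "it is tachycardic" — none of these are established.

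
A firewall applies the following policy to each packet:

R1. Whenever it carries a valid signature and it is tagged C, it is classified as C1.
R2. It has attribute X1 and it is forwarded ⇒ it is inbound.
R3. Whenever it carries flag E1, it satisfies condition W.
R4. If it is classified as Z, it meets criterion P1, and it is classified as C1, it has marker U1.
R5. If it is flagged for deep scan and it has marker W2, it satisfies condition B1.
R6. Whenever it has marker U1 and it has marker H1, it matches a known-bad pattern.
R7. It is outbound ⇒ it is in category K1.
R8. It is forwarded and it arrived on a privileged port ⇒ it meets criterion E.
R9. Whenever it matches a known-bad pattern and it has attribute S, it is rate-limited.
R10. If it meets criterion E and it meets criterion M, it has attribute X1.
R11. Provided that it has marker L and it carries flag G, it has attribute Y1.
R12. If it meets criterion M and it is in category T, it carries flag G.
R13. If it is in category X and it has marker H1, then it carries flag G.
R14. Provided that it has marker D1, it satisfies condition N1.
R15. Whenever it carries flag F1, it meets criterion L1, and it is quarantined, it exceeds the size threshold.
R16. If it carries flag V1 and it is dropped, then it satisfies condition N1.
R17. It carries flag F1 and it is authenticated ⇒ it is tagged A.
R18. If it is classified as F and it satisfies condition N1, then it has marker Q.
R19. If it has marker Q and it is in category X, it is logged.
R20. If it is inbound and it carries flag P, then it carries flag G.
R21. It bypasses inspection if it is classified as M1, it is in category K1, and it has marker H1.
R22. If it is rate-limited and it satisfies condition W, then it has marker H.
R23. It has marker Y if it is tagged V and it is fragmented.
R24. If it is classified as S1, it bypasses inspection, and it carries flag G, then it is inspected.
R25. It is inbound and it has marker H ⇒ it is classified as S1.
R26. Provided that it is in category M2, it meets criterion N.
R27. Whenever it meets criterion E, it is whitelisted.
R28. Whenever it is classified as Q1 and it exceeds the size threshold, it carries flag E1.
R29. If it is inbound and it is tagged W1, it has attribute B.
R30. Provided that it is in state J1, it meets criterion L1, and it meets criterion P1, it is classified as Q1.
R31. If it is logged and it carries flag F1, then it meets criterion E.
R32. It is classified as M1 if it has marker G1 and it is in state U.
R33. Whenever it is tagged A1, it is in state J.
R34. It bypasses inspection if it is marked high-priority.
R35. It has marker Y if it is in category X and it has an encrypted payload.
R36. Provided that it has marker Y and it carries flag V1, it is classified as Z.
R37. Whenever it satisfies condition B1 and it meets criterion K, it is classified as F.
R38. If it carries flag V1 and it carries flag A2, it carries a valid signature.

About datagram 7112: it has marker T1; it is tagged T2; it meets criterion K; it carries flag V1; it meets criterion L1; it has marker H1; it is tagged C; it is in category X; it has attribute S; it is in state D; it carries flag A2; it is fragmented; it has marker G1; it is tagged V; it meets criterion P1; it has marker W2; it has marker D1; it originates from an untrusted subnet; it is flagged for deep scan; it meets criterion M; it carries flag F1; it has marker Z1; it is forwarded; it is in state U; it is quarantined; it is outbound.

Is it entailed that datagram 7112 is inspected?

Forward chaining from the given facts derives: satisfies condition B1, is in category K1, carries flag G, satisfies condition N1, exceeds the size threshold, has marker Y, is classified as M1, is classified as Z, is classified as F, carries a valid signature, is classified as C1, has marker U1, matches a known-bad pattern, is rate-limited, has marker Q, is logged, bypasses inspection, meets criterion E, has attribute X1, is whitelisted, is inbound.
The only rule concluding "it is inspected" is R24, which needs "it is classified as S1"; that is never established.

No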